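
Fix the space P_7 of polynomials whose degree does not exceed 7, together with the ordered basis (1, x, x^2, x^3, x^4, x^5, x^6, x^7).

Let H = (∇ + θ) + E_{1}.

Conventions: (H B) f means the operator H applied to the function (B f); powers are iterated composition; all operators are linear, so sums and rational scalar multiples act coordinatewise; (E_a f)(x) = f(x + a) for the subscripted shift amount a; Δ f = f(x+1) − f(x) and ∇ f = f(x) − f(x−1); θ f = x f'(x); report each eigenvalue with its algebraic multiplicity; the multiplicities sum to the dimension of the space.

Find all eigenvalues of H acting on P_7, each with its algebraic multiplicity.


image of 1: 1
image of x: 2x + 2
image of x^2: 3x^2 + 4x
image of x^3: 4x^3 + 6x^2 + 2
image of x^4: 5x^4 + 8x^3 + 8x
image of x^5: 6x^5 + 10x^4 + 20x^2 + 2
image of x^6: 7x^6 + 12x^5 + 40x^3 + 12x
image of x^7: 8x^7 + 14x^6 + 70x^4 + 42x^2 + 2
the matrix is upper triangular; its diagonal is (1, 2, 3, 4, 5, 6, 7, 8)
for a triangular matrix the eigenvalues are the diagonal entries, with algebraic multiplicity their repetition count

λ = 1 (multiplicity 1), λ = 2 (multiplicity 1), λ = 3 (multiplicity 1), λ = 4 (multiplicity 1), λ = 5 (multiplicity 1), λ = 6 (multiplicity 1), λ = 7 (multiplicity 1), λ = 8 (multiplicity 1)


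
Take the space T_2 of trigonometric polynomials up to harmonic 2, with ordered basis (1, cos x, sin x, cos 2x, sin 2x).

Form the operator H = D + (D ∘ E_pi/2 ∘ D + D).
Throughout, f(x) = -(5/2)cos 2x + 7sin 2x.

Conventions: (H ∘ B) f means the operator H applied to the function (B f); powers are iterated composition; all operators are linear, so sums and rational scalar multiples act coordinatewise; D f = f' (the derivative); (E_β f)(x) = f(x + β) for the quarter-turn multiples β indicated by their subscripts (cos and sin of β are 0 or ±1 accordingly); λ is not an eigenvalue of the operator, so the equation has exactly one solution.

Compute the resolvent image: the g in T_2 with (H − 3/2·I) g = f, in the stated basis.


write g with unknown coordinates in the stated basis and equate coefficients in (H − 3/2·I) g = f
solving from the highest basis element down gives g = -(137/89)cos 2x + (30/89)sin 2x
check: H g = -(428/89)cos 2x + (668/89)sin 2x
so H g − 3/2·g = -(5/2)cos 2x + 7sin 2x = f ✓

the image equals g(x) = -(137/89)cos 2x + (30/89)sin 2x


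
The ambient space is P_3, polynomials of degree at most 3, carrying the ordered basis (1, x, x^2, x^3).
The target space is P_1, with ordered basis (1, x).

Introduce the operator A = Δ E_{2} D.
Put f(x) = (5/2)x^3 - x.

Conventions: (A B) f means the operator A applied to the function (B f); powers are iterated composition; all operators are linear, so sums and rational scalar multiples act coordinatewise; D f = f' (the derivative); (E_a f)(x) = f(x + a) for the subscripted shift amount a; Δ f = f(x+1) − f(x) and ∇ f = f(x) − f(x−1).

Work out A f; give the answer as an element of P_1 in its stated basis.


the result is g(x) = 15x + 75/2

D f = (15/2)x^2 - 1
E_{2} D f = (15/2)x^2 + 30x + 29
Δ (E_{2} D) f = 15x + 75/2


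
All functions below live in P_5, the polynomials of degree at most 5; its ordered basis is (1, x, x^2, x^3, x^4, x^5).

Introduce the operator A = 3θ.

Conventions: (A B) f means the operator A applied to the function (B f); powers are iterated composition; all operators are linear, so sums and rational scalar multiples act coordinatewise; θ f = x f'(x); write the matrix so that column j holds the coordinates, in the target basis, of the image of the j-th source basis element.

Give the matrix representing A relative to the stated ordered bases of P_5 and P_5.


image of 1: 0
image of x: 3x
image of x^2: 6x^2
image of x^3: 9x^3
image of x^4: 12x^4
image of x^5: 15x^5
each image's coordinates form column j of the matrix

the matrix is [[0, 0, 0, 0, 0, 0]; [0, 3, 0, 0, 0, 0]; [0, 0, 6, 0, 0, 0]; [0, 0, 0, 9, 0, 0]; [0, 0, 0, 0, 12, 0]; [0, 0, 0, 0, 0, 15]] (rows listed top to bottom)


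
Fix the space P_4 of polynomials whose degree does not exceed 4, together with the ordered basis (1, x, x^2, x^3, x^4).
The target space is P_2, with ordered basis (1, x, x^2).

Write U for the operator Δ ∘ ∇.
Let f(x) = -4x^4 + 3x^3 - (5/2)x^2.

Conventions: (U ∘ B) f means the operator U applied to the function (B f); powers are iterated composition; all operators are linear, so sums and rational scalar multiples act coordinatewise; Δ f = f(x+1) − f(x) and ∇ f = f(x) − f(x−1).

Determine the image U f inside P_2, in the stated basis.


the result is g(x) = -48x^2 + 18x - 13

∇ f = -16x^3 + 33x^2 - 30x + 19/2
Δ ∇ f = -48x^2 + 18x - 13


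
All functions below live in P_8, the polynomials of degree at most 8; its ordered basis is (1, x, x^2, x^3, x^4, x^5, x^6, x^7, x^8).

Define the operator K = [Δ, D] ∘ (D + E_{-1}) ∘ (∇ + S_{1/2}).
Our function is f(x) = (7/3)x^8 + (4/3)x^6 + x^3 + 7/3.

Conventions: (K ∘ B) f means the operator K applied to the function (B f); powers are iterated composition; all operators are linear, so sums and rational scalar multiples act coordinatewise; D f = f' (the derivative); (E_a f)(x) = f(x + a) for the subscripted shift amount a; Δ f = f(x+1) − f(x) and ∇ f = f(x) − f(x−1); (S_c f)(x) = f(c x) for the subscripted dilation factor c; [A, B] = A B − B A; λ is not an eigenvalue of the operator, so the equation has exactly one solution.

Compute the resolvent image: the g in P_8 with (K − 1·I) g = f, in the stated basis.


g(x) = -(7/3)x^8 - (4/3)x^6 - x^3 - 7/3

write g with unknown coordinates in the stated basis and equate coefficients in (K − 1·I) g = f
solving from the highest basis element down gives g = -(7/3)x^8 - (4/3)x^6 - x^3 - 7/3
check: K g = 0
so K g − 1·g = (7/3)x^8 + (4/3)x^6 + x^3 + 7/3 = f ✓


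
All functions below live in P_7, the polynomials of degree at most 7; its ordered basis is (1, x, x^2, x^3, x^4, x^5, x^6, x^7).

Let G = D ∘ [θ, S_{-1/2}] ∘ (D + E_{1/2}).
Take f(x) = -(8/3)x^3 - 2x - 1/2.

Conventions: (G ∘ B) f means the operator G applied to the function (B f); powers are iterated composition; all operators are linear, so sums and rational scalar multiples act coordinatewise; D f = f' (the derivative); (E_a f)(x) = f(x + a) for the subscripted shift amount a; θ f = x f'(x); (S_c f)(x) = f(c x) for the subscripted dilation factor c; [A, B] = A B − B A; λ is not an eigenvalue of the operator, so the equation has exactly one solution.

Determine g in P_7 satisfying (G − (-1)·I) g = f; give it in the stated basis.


write g with unknown coordinates in the stated basis and equate coefficients in (G − (-1)·I) g = f
solving from the highest basis element down gives g = -(8/3)x^3 - 2x - 1/2
check: G g = 0
so G g − (-1)·g = -(8/3)x^3 - 2x - 1/2 = f ✓

the image equals g(x) = -(8/3)x^3 - 2x - 1/2


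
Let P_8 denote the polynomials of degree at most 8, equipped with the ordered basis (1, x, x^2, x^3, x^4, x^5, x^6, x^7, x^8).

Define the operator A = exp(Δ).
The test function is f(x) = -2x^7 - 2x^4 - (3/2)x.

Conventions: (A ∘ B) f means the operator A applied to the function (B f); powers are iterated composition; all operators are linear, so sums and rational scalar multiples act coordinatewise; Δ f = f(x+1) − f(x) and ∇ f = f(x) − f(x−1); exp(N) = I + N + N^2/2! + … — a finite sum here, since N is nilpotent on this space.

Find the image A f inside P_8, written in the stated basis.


order-1 term: -14x^6 - 42x^5 - 70x^4 - 78x^3 - 54x^2 - 22x - 11/2
order-2 term: -42x^5 - 210x^4 - 490x^3 - 642x^2 - 458x - 140
order-3 term: -70x^4 - 420x^3 - 1050x^2 - 1268x - 614
order-4 term: -70x^3 - 420x^2 - 910x - 702
order-5 term: -42x^2 - 210x - 280
order-6 term: -14x - 42
order-7 term: -2
the series for exp(Δ) f terminates at order 7
exp(Δ) f = -2x^7 - 14x^6 - 84x^5 - 352x^4 - 1058x^3 - 2208x^2 - (5767/2)x - 3571/2

the image equals g(x) = -2x^7 - 14x^6 - 84x^5 - 352x^4 - 1058x^3 - 2208x^2 - (5767/2)x - 3571/2


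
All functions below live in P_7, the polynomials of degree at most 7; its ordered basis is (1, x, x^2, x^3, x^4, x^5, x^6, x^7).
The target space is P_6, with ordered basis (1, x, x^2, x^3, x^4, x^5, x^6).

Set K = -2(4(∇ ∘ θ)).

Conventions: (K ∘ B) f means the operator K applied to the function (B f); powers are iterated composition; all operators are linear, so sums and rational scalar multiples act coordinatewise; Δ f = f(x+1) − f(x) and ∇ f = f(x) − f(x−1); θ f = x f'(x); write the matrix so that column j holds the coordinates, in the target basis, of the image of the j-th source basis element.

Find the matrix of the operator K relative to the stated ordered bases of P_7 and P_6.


the matrix is [[0, -8, 16, -24, 32, -40, 48, -56]; [0, 0, -32, 72, -128, 200, -288, 392]; [0, 0, 0, -72, 192, -400, 720, -1176]; [0, 0, 0, 0, -128, 400, -960, 1960]; [0, 0, 0, 0, 0, -200, 720, -1960]; [0, 0, 0, 0, 0, 0, -288, 1176]; [0, 0, 0, 0, 0, 0, 0, -392]] (rows listed top to bottom)

image of 1: 0
image of x: -8
image of x^2: -32x + 16
image of x^3: -72x^2 + 72x - 24
image of x^4: -128x^3 + 192x^2 - 128x + 32
image of x^5: -200x^4 + 400x^3 - 400x^2 + 200x - 40
image of x^6: -288x^5 + 720x^4 - 960x^3 + 720x^2 - 288x + 48
image of x^7: -392x^6 + 1176x^5 - 1960x^4 + 1960x^3 - 1176x^2 + 392x - 56
each image's coordinates form column j of the matrix


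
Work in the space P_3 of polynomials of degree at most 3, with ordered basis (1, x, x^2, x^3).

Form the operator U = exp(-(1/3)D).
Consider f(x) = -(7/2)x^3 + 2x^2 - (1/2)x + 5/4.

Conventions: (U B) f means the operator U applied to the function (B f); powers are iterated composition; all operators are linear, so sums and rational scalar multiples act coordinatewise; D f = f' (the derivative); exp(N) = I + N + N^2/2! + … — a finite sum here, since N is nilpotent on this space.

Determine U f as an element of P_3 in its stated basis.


g(x) = -(7/2)x^3 + (11/2)x^2 - 3x + 191/108

order-1 term: (7/2)x^2 - (4/3)x + 1/6
order-2 term: -(7/6)x + 2/9
order-3 term: 7/54
the series for exp(-(1/3)D) f terminates at order 3
exp(-(1/3)D) f = -(7/2)x^3 + (11/2)x^2 - 3x + 191/108


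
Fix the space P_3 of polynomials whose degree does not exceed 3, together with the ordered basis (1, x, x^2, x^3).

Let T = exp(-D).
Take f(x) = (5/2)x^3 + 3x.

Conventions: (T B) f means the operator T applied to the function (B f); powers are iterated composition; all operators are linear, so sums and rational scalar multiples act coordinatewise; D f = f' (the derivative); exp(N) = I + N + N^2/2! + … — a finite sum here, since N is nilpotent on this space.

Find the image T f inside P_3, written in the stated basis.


g(x) = (5/2)x^3 - (15/2)x^2 + (21/2)x - 11/2

order-1 term: -(15/2)x^2 - 3
order-2 term: (15/2)x
order-3 term: -5/2
the series for exp(-D) f terminates at order 3
exp(-D) f = (5/2)x^3 - (15/2)x^2 + (21/2)x - 11/2


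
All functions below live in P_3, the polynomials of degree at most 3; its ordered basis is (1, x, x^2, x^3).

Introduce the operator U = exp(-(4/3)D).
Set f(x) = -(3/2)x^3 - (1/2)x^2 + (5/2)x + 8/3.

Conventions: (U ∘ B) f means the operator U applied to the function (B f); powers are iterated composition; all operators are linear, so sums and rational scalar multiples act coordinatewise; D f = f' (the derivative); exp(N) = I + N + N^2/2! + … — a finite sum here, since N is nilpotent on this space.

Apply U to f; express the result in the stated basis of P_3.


the image equals g(x) = -(3/2)x^3 + (11/2)x^2 - (25/6)x + 2

order-1 term: 6x^2 + (4/3)x - 10/3
order-2 term: -8x - 8/9
order-3 term: 32/9
the series for exp(-(4/3)D) f terminates at order 3
exp(-(4/3)D) f = -(3/2)x^3 + (11/2)x^2 - (25/6)x + 2


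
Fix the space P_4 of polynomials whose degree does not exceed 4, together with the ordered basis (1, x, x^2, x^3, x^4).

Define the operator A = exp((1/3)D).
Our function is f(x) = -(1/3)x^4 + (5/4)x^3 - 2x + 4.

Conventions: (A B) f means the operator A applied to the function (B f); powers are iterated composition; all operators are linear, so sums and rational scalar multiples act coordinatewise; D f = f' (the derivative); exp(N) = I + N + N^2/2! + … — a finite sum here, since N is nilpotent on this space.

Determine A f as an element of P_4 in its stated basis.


order-1 term: -(4/9)x^3 + (5/4)x^2 - 2/3
order-2 term: -(2/9)x^2 + (5/12)x
order-3 term: -(4/81)x + 5/108
order-4 term: -1/243
the series for exp((1/3)D) f terminates at order 4
exp((1/3)D) f = -(1/3)x^4 + (29/36)x^3 + (37/36)x^2 - (529/324)x + 3281/972

g(x) = -(1/3)x^4 + (29/36)x^3 + (37/36)x^2 - (529/324)x + 3281/972


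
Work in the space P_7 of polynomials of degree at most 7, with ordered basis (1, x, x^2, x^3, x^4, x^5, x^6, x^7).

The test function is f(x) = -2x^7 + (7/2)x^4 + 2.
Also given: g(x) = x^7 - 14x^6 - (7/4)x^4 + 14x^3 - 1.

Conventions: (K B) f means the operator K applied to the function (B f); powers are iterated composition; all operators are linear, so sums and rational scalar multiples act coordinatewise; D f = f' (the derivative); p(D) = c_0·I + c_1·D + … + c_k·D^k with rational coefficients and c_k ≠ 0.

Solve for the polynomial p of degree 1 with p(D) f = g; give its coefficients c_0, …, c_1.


D^0 f = -2x^7 + (7/2)x^4 + 2
D^1 f = -14x^6 + 14x^3
matching coefficients of g against c_0 f + c_1 Df + … from the top degree down determines the c_i
solution: c_0 = -1/2, c_1 = 1

c_0 = -1/2, c_1 = 1


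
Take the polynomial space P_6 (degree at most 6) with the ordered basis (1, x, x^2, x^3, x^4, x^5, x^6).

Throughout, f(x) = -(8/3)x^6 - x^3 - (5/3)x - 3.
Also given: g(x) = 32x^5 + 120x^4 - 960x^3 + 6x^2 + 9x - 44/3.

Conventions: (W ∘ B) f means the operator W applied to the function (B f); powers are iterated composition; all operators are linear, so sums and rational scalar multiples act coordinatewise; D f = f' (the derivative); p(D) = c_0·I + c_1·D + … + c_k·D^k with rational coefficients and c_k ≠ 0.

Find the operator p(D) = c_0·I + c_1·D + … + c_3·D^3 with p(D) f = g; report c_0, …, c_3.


D^0 f = -(8/3)x^6 - x^3 - (5/3)x - 3
D^1 f = -16x^5 - 3x^2 - 5/3
D^2 f = -80x^4 - 6x
D^3 f = -320x^3 - 6
matching coefficients of g against c_0 f + c_1 Df + … from the top degree down determines the c_i
solution: c_0 = 0, c_1 = -2, c_2 = -3/2, c_3 = 3

c_0 = 0, c_1 = -2, c_2 = -3/2, c_3 = 3


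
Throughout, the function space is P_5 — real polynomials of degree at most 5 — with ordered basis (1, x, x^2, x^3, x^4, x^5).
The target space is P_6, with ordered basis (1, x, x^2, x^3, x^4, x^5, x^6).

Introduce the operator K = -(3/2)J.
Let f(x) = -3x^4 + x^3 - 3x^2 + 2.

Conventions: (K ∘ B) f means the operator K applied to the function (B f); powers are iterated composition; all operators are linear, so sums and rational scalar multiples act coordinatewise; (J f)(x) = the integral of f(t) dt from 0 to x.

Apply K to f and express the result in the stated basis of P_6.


the image equals g(x) = (9/10)x^5 - (3/8)x^4 + (3/2)x^3 - 3x

J f = -(3/5)x^5 + (1/4)x^4 - x^3 + 2x
(-(3/2)J) f = (9/10)x^5 - (3/8)x^4 + (3/2)x^3 - 3x


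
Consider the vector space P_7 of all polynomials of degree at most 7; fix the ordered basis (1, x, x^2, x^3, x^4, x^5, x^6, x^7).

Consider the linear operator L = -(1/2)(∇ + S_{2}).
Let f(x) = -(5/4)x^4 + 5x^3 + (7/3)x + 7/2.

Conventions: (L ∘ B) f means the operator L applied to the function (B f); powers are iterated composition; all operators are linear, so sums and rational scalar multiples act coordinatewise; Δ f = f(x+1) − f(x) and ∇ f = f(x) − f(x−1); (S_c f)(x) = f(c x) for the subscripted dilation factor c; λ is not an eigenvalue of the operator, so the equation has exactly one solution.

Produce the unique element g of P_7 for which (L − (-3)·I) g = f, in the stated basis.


write g with unknown coordinates in the stated basis and equate coefficients in (L − (-3)·I) g = f
solving from the highest basis element down gives g = (1/4)x^4 - (11/2)x^3 - 9x^2 + (25/24)x + 271/120
check: L g = -2x^4 + (43/2)x^3 + 27x^2 - (19/24)x - 131/40
so L g − (-3)·g = -(5/4)x^4 + 5x^3 + (7/3)x + 7/2 = f ✓

the result is g(x) = (1/4)x^4 - (11/2)x^3 - 9x^2 + (25/24)x + 271/120


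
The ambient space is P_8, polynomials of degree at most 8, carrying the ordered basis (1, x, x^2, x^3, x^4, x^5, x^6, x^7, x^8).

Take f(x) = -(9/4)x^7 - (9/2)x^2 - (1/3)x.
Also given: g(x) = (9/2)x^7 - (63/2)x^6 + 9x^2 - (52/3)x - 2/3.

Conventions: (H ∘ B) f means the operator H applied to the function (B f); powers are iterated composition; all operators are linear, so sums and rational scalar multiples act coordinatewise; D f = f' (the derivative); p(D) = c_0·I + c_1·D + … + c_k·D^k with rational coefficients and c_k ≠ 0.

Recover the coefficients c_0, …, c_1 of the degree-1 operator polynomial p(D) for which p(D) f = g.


D^0 f = -(9/4)x^7 - (9/2)x^2 - (1/3)x
D^1 f = -(63/4)x^6 - 9x - 1/3
matching coefficients of g against c_0 f + c_1 Df + … from the top degree down determines the c_i
solution: c_0 = -2, c_1 = 2

p(D) = -2·I + 2·D, i.e. c_0 = -2, c_1 = 2


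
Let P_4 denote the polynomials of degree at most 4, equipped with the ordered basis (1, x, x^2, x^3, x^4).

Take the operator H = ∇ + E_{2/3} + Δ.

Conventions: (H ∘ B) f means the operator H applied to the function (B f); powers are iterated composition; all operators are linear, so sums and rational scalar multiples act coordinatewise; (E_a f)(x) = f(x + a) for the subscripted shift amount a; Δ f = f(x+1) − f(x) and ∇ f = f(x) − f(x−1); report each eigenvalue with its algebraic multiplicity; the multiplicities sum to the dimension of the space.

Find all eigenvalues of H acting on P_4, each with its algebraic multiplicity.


λ = 1 (multiplicity 5)

image of 1: 1
image of x: x + 8/3
image of x^2: x^2 + (16/3)x + 4/9
image of x^3: x^3 + 8x^2 + (4/3)x + 62/27
image of x^4: x^4 + (32/3)x^3 + (8/3)x^2 + (248/27)x + 16/81
the matrix is upper triangular; its diagonal is (1, 1, 1, 1, 1)
for a triangular matrix the eigenvalues are the diagonal entries, with algebraic multiplicity their repetition count


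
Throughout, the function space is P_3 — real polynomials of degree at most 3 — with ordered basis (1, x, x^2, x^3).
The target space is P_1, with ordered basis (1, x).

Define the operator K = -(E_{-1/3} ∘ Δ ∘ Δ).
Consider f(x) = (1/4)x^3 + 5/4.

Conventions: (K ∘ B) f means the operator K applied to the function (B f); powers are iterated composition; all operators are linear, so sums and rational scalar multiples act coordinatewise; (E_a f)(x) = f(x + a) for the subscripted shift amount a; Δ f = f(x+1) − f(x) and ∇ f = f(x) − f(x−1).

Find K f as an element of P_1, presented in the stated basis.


Δ f = (3/4)x^2 + (3/4)x + 1/4
Δ Δ f = (3/2)x + 3/2
E_{-1/3} Δ Δ f = (3/2)x + 1
(-(E_{-1/3} ∘ Δ ∘ Δ)) f = -(3/2)x - 1

the image equals g(x) = -(3/2)x - 1


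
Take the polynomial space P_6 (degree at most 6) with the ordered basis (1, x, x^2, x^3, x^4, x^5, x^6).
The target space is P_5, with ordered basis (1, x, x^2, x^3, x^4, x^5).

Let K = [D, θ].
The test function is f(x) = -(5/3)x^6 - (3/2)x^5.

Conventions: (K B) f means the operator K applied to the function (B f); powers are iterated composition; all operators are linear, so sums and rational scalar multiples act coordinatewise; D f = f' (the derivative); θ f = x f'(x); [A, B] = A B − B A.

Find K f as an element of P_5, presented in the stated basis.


θ f = -10x^6 - (15/2)x^5
D θ f = -60x^5 - (75/2)x^4
D f = -10x^5 - (15/2)x^4
θ D f = -50x^5 - 30x^4
[D, θ] f = -10x^5 - (15/2)x^4

the image equals g(x) = -10x^5 - (15/2)x^4


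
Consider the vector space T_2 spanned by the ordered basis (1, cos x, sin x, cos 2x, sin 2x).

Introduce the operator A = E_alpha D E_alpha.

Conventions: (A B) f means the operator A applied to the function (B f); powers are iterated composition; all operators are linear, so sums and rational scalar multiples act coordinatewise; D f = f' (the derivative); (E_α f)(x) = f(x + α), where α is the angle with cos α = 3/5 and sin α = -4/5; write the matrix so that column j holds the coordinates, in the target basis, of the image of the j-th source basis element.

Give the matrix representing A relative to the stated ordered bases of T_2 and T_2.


image of 1: 0
image of cos x: (24/25)cos x + (7/25)sin x
image of sin x: -(7/25)cos x + (24/25)sin x
image of cos 2x: -(672/625)cos 2x + (1054/625)sin 2x
image of sin 2x: -(1054/625)cos 2x - (672/625)sin 2x
each image's coordinates form column j of the matrix

the matrix is [[0, 0, 0, 0, 0]; [0, 24/25, -7/25, 0, 0]; [0, 7/25, 24/25, 0, 0]; [0, 0, 0, -672/625, -1054/625]; [0, 0, 0, 1054/625, -672/625]] (rows listed top to bottom)


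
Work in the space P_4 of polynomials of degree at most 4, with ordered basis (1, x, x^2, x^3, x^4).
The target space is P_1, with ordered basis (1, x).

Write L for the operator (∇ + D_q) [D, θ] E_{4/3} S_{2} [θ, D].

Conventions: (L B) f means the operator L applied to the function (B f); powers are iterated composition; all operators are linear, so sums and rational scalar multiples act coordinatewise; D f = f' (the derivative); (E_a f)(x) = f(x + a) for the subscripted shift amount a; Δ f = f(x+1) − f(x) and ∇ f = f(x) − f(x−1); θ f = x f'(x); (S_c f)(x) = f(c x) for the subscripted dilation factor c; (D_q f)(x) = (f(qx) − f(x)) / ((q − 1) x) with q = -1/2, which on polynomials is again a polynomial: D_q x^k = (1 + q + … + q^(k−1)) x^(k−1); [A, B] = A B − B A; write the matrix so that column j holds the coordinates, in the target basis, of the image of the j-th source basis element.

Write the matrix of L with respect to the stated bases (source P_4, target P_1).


image of 1: 0
image of x: 0
image of x^2: 0
image of x^3: -48
image of x^4: -240x - 416
each image's coordinates form column j of the matrix

the matrix is [[0, 0, 0, -48, -416]; [0, 0, 0, 0, -240]] (rows listed top to bottom)


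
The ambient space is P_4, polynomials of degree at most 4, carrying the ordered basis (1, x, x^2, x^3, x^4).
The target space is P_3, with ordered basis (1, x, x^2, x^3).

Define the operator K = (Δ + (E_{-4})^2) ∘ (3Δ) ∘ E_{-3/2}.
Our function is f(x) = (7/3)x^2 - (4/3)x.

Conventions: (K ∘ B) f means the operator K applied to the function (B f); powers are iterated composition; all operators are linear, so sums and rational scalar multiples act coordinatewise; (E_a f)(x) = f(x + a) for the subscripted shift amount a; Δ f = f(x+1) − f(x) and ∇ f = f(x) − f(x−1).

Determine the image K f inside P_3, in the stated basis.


E_{-3/2} f = (7/3)x^2 - (25/3)x + 29/4
Δ E_{-3/2} f = (14/3)x - 6
(3Δ) E_{-3/2} f = 14x - 18
Δ (3Δ) E_{-3/2} f = 14
E_{-4} (3Δ) E_{-3/2} f = 14x - 74
E_{-4} E_{-4} (3Δ) E_{-3/2} f = 14x - 130
(Δ + (E_{-4})^2) (3Δ) E_{-3/2} f = 14x - 116

the result is g(x) = 14x - 116


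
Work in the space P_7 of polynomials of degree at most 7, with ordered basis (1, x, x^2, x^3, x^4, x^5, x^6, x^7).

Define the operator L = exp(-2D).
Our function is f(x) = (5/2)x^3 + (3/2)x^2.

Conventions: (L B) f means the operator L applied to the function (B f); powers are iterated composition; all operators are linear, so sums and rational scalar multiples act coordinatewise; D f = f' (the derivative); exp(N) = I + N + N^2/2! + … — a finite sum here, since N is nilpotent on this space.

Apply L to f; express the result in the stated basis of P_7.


the image equals g(x) = (5/2)x^3 - (27/2)x^2 + 24x - 14

order-1 term: -15x^2 - 6x
order-2 term: 30x + 6
order-3 term: -20
the series for exp(-2D) f terminates at order 3
exp(-2D) f = (5/2)x^3 - (27/2)x^2 + 24x - 14


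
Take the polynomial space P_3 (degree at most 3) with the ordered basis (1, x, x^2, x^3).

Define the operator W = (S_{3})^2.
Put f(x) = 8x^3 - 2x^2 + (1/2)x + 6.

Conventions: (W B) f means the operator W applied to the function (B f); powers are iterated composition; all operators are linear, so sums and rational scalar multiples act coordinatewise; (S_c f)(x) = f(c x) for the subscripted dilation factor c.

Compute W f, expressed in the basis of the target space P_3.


the result is g(x) = 5832x^3 - 162x^2 + (9/2)x + 6

S_{3} f = 216x^3 - 18x^2 + (3/2)x + 6
S_{3} S_{3} f = 5832x^3 - 162x^2 + (9/2)x + 6


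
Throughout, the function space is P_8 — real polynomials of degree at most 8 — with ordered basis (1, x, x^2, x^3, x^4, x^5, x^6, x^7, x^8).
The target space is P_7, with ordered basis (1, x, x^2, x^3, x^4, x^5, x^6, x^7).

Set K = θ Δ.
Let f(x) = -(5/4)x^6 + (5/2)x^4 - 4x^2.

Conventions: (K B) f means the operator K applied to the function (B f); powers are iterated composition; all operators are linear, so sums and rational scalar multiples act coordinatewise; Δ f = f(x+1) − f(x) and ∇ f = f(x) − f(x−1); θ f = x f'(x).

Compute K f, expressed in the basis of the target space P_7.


Δ f = -(15/2)x^5 - (75/4)x^4 - 15x^3 - (15/4)x^2 - (11/2)x - 11/4
θ Δ f = -(75/2)x^5 - 75x^4 - 45x^3 - (15/2)x^2 - (11/2)x

g(x) = -(75/2)x^5 - 75x^4 - 45x^3 - (15/2)x^2 - (11/2)x


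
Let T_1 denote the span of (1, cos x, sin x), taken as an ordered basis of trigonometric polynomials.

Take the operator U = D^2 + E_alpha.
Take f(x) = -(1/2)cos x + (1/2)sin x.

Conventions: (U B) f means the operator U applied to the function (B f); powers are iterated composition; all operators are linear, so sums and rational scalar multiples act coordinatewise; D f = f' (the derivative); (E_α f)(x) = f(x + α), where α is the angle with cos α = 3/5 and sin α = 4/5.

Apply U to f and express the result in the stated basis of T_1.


D f = (1/2)cos x + (1/2)sin x
D D f = (1/2)cos x - (1/2)sin x
E_alpha f = (1/10)cos x + (7/10)sin x
(D^2 + E_alpha) f = (3/5)cos x + (1/5)sin x

the image equals g(x) = (3/5)cos x + (1/5)sin x


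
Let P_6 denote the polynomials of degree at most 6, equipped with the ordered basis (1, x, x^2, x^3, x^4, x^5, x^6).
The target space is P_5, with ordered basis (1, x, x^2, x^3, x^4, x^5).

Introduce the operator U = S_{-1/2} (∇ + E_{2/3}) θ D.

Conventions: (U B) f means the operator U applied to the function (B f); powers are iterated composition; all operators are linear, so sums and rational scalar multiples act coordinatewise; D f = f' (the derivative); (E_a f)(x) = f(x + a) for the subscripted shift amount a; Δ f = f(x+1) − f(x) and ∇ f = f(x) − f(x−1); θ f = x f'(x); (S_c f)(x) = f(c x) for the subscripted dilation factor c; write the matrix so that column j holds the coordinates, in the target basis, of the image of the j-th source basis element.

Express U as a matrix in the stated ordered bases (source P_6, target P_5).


image of 1: 0
image of x: 0
image of x^2: -x + 10/3
image of x^3: (3/2)x^2 - 10x - 10/3
image of x^4: -(3/2)x^3 + 15x^2 + 10x + 140/9
image of x^5: (5/4)x^4 - (50/3)x^3 - (50/3)x^2 - (1400/27)x - 1300/81
image of x^6: -(15/16)x^5 + (125/8)x^4 + (125/6)x^3 + (875/9)x^2 + (1625/27)x + 2750/81
each image's coordinates form column j of the matrix

the matrix is [[0, 0, 10/3, -10/3, 140/9, -1300/81, 2750/81]; [0, 0, -1, -10, 10, -1400/27, 1625/27]; [0, 0, 0, 3/2, 15, -50/3, 875/9]; [0, 0, 0, 0, -3/2, -50/3, 125/6]; [0, 0, 0, 0, 0, 5/4, 125/8]; [0, 0, 0, 0, 0, 0, -15/16]] (rows listed top to bottom)


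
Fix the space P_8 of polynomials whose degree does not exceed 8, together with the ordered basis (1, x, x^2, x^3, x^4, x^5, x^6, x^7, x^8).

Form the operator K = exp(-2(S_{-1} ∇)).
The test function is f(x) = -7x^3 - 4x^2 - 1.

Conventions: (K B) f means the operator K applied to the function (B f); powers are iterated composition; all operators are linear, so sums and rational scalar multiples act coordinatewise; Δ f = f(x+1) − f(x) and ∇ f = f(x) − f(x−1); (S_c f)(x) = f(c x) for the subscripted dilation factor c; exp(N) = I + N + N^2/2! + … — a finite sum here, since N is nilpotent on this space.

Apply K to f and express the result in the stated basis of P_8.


order-1 term: 42x^2 + 26x + 6
order-2 term: 84x + 16
order-3 term: -56
the series for exp(-2(S_{-1} ∇)) f terminates at order 3
exp(-2(S_{-1} ∇)) f = -7x^3 + 38x^2 + 110x - 35

g(x) = -7x^3 + 38x^2 + 110x - 35


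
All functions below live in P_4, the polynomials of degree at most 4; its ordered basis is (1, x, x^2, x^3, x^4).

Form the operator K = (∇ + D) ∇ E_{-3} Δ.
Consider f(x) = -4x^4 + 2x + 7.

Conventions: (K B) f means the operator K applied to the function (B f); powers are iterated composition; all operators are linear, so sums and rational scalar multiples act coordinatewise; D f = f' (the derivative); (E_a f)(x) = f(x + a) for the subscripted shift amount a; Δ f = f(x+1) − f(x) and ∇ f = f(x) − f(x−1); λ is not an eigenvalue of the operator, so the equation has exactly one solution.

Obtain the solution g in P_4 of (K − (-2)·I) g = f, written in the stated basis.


write g with unknown coordinates in the stated basis and equate coefficients in (K − (-2)·I) g = f
solving from the highest basis element down gives g = -2x^4 + 49x - 305/2
check: K g = -96x + 312
so K g − (-2)·g = -4x^4 + 2x + 7 = f ✓

g(x) = -2x^4 + 49x - 305/2


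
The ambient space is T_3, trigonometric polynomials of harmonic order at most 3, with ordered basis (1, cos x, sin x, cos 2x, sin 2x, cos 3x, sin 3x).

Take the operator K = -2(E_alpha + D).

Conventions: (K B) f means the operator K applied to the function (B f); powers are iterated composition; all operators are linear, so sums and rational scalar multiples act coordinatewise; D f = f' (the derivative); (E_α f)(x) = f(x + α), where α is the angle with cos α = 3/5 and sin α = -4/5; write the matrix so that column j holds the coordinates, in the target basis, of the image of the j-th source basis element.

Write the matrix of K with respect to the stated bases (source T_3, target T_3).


the matrix is [[-2, 0, 0, 0, 0, 0, 0]; [0, -6/5, -2/5, 0, 0, 0, 0]; [0, 2/5, -6/5, 0, 0, 0, 0]; [0, 0, 0, 14/25, -52/25, 0, 0]; [0, 0, 0, 52/25, 14/25, 0, 0]; [0, 0, 0, 0, 0, 234/125, -662/125]; [0, 0, 0, 0, 0, 662/125, 234/125]] (rows listed top to bottom)

image of 1: -2
image of cos x: -(6/5)cos x + (2/5)sin x
image of sin x: -(2/5)cos x - (6/5)sin x
image of cos 2x: (14/25)cos 2x + (52/25)sin 2x
image of sin 2x: -(52/25)cos 2x + (14/25)sin 2x
image of cos 3x: (234/125)cos 3x + (662/125)sin 3x
image of sin 3x: -(662/125)cos 3x + (234/125)sin 3x
each image's coordinates form column j of the matrix


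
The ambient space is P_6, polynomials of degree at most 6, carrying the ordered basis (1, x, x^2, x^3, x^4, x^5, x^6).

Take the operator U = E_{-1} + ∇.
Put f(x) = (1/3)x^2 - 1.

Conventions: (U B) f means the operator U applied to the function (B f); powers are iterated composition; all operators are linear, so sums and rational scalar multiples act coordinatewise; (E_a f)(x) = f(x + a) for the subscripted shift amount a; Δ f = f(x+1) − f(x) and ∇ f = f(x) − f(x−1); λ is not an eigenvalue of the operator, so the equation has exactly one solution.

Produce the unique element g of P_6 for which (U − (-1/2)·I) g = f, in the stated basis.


g(x) = (2/9)x^2 - 2/3

write g with unknown coordinates in the stated basis and equate coefficients in (U − (-1/2)·I) g = f
solving from the highest basis element down gives g = (2/9)x^2 - 2/3
check: U g = (2/9)x^2 - 2/3
so U g − (-1/2)·g = (1/3)x^2 - 1 = f ✓


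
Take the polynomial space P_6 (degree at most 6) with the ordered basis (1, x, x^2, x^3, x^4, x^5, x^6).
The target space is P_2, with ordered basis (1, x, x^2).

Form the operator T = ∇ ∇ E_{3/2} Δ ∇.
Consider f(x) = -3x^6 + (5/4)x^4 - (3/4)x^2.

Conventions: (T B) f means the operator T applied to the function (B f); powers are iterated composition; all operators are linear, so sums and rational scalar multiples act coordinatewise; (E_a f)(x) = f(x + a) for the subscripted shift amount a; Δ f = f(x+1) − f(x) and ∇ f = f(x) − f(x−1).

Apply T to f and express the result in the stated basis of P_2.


∇ f = -18x^5 + 45x^4 - 55x^3 + (75/2)x^2 - (29/2)x + 5/2
Δ ∇ f = -90x^4 - 75x^2 - 5
E_{3/2} Δ ∇ f = -90x^4 - 540x^3 - 1290x^2 - 1440x - 5035/8
∇ (E_{3/2} Δ ∇) f = -360x^3 - 1080x^2 - 1320x - 600
∇ ∇ (E_{3/2} Δ ∇) f = -1080x^2 - 1080x - 600

the result is g(x) = -1080x^2 - 1080x - 600


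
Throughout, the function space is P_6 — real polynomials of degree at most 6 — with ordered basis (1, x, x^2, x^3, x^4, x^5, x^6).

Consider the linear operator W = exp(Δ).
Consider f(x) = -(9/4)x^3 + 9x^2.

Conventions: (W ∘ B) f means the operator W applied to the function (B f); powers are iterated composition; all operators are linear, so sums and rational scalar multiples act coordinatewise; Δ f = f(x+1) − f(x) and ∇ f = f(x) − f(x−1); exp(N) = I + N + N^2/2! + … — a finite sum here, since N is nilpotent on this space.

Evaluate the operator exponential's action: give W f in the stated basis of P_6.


g(x) = -(9/4)x^3 + (9/4)x^2 + (9/2)x + 27/4

order-1 term: -(27/4)x^2 + (45/4)x + 27/4
order-2 term: -(27/4)x + 9/4
order-3 term: -9/4
the series for exp(Δ) f terminates at order 3
exp(Δ) f = -(9/4)x^3 + (9/4)x^2 + (9/2)x + 27/4


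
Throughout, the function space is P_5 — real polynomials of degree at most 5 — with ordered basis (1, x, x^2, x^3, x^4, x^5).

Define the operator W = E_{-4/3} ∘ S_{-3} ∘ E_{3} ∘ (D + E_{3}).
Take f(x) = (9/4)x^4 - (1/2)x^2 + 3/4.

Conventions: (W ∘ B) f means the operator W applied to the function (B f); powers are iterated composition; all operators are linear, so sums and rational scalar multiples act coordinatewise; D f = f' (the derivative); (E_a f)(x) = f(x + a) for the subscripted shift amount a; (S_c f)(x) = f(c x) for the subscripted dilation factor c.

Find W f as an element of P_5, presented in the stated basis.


D f = 9x^3 - x
E_{3} f = (9/4)x^4 + 27x^3 + 121x^2 + 240x + 357/2
(D + E_{3}) f = (9/4)x^4 + 36x^3 + 121x^2 + 239x + 357/2
E_{3} (D + E_{3}) f = (9/4)x^4 + 63x^3 + (1133/2)x^2 + 2180x + 12555/4
S_{-3} E_{3} (D + E_{3}) f = (729/4)x^4 - 1701x^3 + (10197/2)x^2 - 6540x + 12555/4
E_{-4/3} (S_{-3} ∘ E_{3}) (D + E_{3}) f = (729/4)x^4 - 2673x^3 + (27693/2)x^2 - 30936x + 102123/4

the image equals g(x) = (729/4)x^4 - 2673x^3 + (27693/2)x^2 - 30936x + 102123/4


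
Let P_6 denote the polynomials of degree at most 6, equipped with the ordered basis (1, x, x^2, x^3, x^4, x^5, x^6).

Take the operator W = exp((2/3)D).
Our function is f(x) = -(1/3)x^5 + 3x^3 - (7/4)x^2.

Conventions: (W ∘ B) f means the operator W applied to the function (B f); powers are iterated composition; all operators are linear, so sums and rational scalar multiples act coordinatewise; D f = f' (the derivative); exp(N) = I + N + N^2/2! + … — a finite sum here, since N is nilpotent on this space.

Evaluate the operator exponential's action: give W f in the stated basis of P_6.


g(x) = -(1/3)x^5 - (10/9)x^4 + (41/27)x^3 + (1057/324)x^2 + (325/243)x + 49/729

order-1 term: -(10/9)x^4 + 6x^2 - (7/3)x
order-2 term: -(40/27)x^3 + 4x - 7/9
order-3 term: -(80/81)x^2 + 8/9
order-4 term: -(80/243)x
order-5 term: -32/729
the series for exp((2/3)D) f terminates at order 5
exp((2/3)D) f = -(1/3)x^5 - (10/9)x^4 + (41/27)x^3 + (1057/324)x^2 + (325/243)x + 49/729


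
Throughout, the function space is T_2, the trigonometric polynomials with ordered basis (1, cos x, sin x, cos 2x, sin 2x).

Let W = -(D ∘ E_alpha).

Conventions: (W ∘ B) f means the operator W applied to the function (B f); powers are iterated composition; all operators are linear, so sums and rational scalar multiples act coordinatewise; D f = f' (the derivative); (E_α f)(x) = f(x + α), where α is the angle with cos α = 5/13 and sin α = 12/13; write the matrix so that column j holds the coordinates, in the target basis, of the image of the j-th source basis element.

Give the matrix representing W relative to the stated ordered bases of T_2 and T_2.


the matrix is [[0, 0, 0, 0, 0]; [0, 12/13, -5/13, 0, 0]; [0, 5/13, 12/13, 0, 0]; [0, 0, 0, 240/169, 238/169]; [0, 0, 0, -238/169, 240/169]] (rows listed top to bottom)

image of 1: 0
image of cos x: (12/13)cos x + (5/13)sin x
image of sin x: -(5/13)cos x + (12/13)sin x
image of cos 2x: (240/169)cos 2x - (238/169)sin 2x
image of sin 2x: (238/169)cos 2x + (240/169)sin 2x
each image's coordinates form column j of the matrix


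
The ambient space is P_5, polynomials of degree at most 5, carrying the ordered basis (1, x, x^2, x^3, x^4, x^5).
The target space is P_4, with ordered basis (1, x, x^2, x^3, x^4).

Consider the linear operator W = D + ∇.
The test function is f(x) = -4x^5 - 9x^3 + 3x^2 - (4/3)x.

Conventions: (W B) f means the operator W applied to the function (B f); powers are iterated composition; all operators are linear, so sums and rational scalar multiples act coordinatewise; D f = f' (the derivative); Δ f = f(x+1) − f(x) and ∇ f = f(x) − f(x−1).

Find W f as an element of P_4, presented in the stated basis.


D f = -20x^4 - 27x^2 + 6x - 4/3
∇ f = -20x^4 + 40x^3 - 67x^2 + 53x - 52/3
(D + ∇) f = -40x^4 + 40x^3 - 94x^2 + 59x - 56/3

the result is g(x) = -40x^4 + 40x^3 - 94x^2 + 59x - 56/3


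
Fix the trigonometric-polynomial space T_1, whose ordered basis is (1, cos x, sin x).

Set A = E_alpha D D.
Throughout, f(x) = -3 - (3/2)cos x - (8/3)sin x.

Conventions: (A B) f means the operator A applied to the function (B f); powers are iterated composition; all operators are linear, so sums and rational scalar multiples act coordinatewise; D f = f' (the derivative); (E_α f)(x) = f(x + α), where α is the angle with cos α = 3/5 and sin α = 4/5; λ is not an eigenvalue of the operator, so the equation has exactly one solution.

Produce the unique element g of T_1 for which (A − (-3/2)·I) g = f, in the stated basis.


write g with unknown coordinates in the stated basis and equate coefficients in (A − (-3/2)·I) g = f
solving from the highest basis element down gives g = -2 - (209/87)cos x - (24/29)sin x
check: A g = (61/29)cos x - (124/87)sin x
so A g − (-3/2)·g = -3 - (3/2)cos x - (8/3)sin x = f ✓

the image equals g(x) = -2 - (209/87)cos x - (24/29)sin x


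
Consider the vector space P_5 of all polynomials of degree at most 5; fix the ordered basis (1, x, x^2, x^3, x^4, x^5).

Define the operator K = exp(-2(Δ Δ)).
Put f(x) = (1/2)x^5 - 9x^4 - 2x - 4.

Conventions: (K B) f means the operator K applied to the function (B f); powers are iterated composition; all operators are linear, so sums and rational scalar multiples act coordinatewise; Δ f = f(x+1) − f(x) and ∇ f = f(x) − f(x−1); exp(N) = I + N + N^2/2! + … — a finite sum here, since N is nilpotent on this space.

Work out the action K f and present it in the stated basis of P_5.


order-1 term: -20x^3 + 156x^2 + 362x + 222
order-2 term: 120x - 192
the series for exp(-2(Δ Δ)) f terminates at order 2
exp(-2(Δ Δ)) f = (1/2)x^5 - 9x^4 - 20x^3 + 156x^2 + 480x + 26

the result is g(x) = (1/2)x^5 - 9x^4 - 20x^3 + 156x^2 + 480x + 26


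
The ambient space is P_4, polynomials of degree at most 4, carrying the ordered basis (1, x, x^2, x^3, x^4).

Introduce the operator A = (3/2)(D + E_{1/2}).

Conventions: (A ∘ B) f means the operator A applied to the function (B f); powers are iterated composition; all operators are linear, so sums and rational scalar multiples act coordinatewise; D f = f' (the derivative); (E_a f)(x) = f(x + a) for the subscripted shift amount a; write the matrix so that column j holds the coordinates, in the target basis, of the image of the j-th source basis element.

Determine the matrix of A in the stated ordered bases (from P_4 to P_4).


the matrix is [[3/2, 9/4, 3/8, 3/16, 3/32]; [0, 3/2, 9/2, 9/8, 3/4]; [0, 0, 3/2, 27/4, 9/4]; [0, 0, 0, 3/2, 9]; [0, 0, 0, 0, 3/2]] (rows listed top to bottom)

image of 1: 3/2
image of x: (3/2)x + 9/4
image of x^2: (3/2)x^2 + (9/2)x + 3/8
image of x^3: (3/2)x^3 + (27/4)x^2 + (9/8)x + 3/16
image of x^4: (3/2)x^4 + 9x^3 + (9/4)x^2 + (3/4)x + 3/32
each image's coordinates form column j of the matrix


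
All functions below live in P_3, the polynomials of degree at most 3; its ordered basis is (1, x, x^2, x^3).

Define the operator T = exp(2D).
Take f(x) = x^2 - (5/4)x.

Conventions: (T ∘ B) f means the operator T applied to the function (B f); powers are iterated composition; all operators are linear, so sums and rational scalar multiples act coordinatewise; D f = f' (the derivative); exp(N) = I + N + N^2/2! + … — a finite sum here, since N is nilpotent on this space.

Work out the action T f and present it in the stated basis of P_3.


order-1 term: 4x - 5/2
order-2 term: 4
the series for exp(2D) f terminates at order 2
exp(2D) f = x^2 + (11/4)x + 3/2

g(x) = x^2 + (11/4)x + 3/2
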